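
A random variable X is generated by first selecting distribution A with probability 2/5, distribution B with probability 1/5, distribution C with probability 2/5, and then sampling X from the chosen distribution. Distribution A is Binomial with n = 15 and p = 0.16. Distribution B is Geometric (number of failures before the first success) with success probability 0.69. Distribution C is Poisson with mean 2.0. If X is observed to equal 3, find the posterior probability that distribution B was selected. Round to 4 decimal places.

Likelihoods P(X=3 | ·): A: 0.229997; B: 0.0205558; C: 0.180447.
Posterior ∝ prior × likelihood. Numerator for B: 0.2·0.0205558 = 0.00411116.
Normalizing constant: 0.4·0.229997 + 0.2·0.0205558 + 0.4·0.180447 = 0.168289.
P(B | observation) = 0.00411116 / 0.168289 = 0.0244292.

0.0244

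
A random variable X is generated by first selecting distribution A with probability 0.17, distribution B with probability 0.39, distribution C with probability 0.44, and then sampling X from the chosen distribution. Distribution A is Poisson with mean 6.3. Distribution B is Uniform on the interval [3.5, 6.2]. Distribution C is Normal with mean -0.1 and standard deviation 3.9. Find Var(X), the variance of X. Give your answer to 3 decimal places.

15.408

Per component, A: μ=6.3, E[X²]=45.99; B: μ=4.85, E[X²]=24.13; C: μ=-0.1, E[X²]=15.22.
E[X] = 0.17·6.3 + 0.39·4.85 + 0.44·-0.1 = 2.9185.
E[X²] = 0.17·45.99 + 0.39·24.13 + 0.44·15.22 = 23.9258.
Var(X) = E[X²] − (E[X])² = 23.9258 − 8.51764 = 15.4082.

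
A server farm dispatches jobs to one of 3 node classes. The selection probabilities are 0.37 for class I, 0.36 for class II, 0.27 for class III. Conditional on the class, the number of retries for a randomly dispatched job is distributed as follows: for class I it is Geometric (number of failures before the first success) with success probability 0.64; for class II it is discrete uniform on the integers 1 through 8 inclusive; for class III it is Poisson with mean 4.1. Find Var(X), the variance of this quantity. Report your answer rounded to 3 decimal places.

6.653

Per component, I: μ=0.5625, E[X²]=1.19531; II: μ=4.5, E[X²]=25.5; III: μ=4.1, E[X²]=20.91.
E[X] = 0.37·0.5625 + 0.36·4.5 + 0.27·4.1 = 2.93512.
E[X²] = 0.37·1.19531 + 0.36·25.5 + 0.27·20.91 = 15.268.
Var(X) = E[X²] − (E[X])² = 15.268 − 8.61496 = 6.65301.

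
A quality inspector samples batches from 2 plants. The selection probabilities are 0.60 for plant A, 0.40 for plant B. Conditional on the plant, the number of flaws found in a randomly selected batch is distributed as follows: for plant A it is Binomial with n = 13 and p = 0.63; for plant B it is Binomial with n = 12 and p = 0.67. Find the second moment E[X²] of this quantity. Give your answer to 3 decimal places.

68.982

For each component E[X²] = Var + (mean)², giving A: 70.1064; B: 67.2948.
Overall E[X²] = 0.6·70.1064 + 0.4·67.2948 = 68.9818.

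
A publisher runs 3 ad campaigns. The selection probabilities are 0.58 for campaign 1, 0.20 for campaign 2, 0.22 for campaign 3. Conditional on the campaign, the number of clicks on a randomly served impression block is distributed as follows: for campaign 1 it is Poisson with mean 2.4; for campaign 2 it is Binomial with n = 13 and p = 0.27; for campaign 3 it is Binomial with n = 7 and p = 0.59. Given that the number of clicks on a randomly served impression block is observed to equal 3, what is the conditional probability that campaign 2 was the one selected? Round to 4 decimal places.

Likelihoods P(X=3 | ·): 1: 0.209014; 2: 0.241928; 3: 0.203123.
Posterior ∝ prior × likelihood. Numerator for 2: 0.2·0.241928 = 0.0483856.
Normalizing constant: 0.58·0.209014 + 0.2·0.241928 + 0.22·0.203123 = 0.214301.
P(2 | observation) = 0.0483856 / 0.214301 = 0.225783.

0.2258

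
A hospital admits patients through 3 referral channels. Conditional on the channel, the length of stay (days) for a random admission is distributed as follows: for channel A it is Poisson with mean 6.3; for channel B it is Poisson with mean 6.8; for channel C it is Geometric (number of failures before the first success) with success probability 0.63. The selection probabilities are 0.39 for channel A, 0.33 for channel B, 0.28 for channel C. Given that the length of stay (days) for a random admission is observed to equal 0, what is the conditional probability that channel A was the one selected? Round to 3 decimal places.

0.004

Likelihoods P(X=0 | ·): A: 0.0018363; B: 0.00111378; C: 0.63.
Posterior ∝ prior × likelihood. Numerator for A: 0.39·0.0018363 = 0.000716159.
Normalizing constant: 0.39·0.0018363 + 0.33·0.00111378 + 0.28·0.63 = 0.177484.
P(A | observation) = 0.000716159 / 0.177484 = 0.00403507.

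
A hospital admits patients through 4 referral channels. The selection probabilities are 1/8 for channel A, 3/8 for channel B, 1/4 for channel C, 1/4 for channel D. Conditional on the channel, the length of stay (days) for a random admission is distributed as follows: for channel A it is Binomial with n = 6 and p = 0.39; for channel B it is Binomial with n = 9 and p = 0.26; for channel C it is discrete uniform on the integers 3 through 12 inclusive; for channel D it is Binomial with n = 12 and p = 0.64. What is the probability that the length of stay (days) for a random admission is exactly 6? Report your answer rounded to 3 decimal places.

Conditional on each channel, P(X = 6): A: 0.00351874; B: 0.0105151; C: 0.1; D: 0.138219.
By total probability, P(X = 6) = 0.125·0.00351874 + 0.375·0.0105151 + 0.25·0.1 + 0.25·0.138219 = 0.0639377.

0.064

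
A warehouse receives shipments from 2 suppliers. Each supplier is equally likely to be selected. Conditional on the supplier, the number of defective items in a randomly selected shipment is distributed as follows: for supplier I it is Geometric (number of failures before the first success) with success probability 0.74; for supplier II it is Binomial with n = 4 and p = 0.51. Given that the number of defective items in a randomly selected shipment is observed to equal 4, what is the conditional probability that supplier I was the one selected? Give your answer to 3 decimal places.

0.048

Likelihoods P(X=4 | ·): I: 0.00338162; II: 0.067652.
Posterior ∝ prior × likelihood. Numerator for I: 0.5·0.00338162 = 0.00169081.
Normalizing constant: 0.5·0.00338162 + 0.5·0.067652 = 0.0355168.
P(I | observation) = 0.00169081 / 0.0355168 = 0.0476059.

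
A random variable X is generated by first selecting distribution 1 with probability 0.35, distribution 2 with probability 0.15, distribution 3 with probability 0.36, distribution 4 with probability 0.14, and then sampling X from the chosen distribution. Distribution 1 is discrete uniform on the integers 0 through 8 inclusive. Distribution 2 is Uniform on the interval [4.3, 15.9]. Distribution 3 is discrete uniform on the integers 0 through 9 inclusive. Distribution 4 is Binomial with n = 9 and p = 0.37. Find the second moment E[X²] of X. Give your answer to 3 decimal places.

37.023

For each component E[X²] = Var + (mean)², giving 1: 22.6667; 2: 113.223; 3: 28.5; 4: 13.1868.
Overall E[X²] = 0.35·22.6667 + 0.15·113.223 + 0.36·28.5 + 0.14·13.1868 = 37.023.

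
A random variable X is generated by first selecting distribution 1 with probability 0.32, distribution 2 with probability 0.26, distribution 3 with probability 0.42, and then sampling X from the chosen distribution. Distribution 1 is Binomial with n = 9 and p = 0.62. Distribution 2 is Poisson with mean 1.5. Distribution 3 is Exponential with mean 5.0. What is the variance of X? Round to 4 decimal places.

14.3364

Per component, 1: μ=5.58, E[X²]=33.2568; 2: μ=1.5, E[X²]=3.75; 3: μ=5, E[X²]=50.
E[X] = 0.32·5.58 + 0.26·1.5 + 0.42·5 = 4.2756.
E[X²] = 0.32·33.2568 + 0.26·3.75 + 0.42·50 = 32.6172.
Var(X) = E[X²] − (E[X])² = 32.6172 − 18.2808 = 14.3364.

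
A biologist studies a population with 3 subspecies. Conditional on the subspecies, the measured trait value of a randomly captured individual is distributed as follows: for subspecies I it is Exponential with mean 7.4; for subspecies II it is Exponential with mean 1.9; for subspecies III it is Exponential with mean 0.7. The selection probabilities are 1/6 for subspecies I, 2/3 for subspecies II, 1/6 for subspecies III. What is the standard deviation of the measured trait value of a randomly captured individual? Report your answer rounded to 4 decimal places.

Per component, I: μ=7.4, E[X²]=109.52; II: μ=1.9, E[X²]=7.22; III: μ=0.7, E[X²]=0.98.
E[X] = 0.166667·7.4 + 0.666667·1.9 + 0.166667·0.7 = 2.61667.
E[X²] = 0.166667·109.52 + 0.666667·7.22 + 0.166667·0.98 = 23.23.
Var(X) = E[X²] − (E[X])² = 23.23 − 6.84694 = 16.3831.
SD(X) = √16.3831 = 4.0476.

4.0476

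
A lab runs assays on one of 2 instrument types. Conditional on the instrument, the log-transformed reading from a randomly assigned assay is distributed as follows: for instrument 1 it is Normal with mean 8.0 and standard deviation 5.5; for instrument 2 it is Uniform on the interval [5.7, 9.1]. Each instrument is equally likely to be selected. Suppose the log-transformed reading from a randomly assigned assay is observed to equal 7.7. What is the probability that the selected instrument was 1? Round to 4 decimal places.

Likelihoods f(7.7 | ·): 1: 0.0724271; 2: 0.294118.
Posterior ∝ prior × likelihood. Numerator for 1: 0.5·0.0724271 = 0.0362136.
Normalizing constant: 0.5·0.0724271 + 0.5·0.294118 = 0.183272.
P(1 | observation) = 0.0362136 / 0.183272 = 0.197594.

0.1976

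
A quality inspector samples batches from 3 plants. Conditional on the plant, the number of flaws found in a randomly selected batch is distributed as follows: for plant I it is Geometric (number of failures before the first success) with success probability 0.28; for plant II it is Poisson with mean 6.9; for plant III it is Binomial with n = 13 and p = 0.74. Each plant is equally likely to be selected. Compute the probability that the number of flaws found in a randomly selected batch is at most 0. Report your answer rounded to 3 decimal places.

0.094

Conditional on each plant, P(X ≤ 0): I: 0.28; II: 0.00100779; III: 2.48115e-08.
By total probability, P(X ≤ 0) = 0.333333·0.28 + 0.333333·0.00100779 + 0.333333·2.48115e-08 = 0.0936693.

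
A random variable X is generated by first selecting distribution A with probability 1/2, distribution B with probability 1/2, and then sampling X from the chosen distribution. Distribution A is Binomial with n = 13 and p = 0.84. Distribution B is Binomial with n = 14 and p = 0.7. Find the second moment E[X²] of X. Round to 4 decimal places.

For each component E[X²] = Var + (mean)², giving A: 120.994; B: 98.98.
Overall E[X²] = 0.5·120.994 + 0.5·98.98 = 109.987.

109.9868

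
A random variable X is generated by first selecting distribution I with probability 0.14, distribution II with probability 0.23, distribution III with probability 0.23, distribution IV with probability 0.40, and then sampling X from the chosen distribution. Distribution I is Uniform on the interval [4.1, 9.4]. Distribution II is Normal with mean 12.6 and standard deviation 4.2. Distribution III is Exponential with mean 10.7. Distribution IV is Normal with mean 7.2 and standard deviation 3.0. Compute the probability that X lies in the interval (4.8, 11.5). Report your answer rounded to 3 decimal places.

0.559

Conditional on each component, P(4.8 < X < 11.5): I: 0.867925; II: 0.365052; III: 0.297145; IV: 0.712263.
By total probability, P(4.8 < X < 11.5) = 0.14·0.867925 + 0.23·0.365052 + 0.23·0.297145 + 0.4·0.712263 = 0.55872.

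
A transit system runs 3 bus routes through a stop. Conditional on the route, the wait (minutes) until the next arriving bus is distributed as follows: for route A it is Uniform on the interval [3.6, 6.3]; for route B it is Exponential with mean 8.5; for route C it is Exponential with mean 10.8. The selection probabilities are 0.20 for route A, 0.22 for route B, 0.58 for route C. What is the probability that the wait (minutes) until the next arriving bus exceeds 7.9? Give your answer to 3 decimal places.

0.366

Conditional on each route, P(X > 7.9): A: 0; B: 0.394786; C: 0.481196.
By total probability, P(X > 7.9) = 0.2·0 + 0.22·0.394786 + 0.58·0.481196 = 0.365946.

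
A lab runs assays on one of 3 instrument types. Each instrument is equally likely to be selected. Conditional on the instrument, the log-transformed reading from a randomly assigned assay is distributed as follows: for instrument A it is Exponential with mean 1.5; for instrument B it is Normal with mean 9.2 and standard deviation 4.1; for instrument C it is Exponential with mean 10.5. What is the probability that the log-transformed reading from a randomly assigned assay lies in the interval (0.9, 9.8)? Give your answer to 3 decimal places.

Conditional on each instrument, P(0.9 < X < 9.8): A: 0.547357; B: 0.536709; C: 0.524616.
By total probability, P(0.9 < X < 9.8) = 0.333333·0.547357 + 0.333333·0.536709 + 0.333333·0.524616 = 0.536227.

0.536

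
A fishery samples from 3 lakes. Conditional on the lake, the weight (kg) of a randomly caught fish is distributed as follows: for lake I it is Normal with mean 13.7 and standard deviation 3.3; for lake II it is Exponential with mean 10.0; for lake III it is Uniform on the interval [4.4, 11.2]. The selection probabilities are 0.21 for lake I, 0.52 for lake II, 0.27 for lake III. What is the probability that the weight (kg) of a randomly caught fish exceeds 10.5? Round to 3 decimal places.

Conditional on each lake, P(X > 10.5): I: 0.833901; II: 0.349938; III: 0.102941.
By total probability, P(X > 10.5) = 0.21·0.833901 + 0.52·0.349938 + 0.27·0.102941 = 0.384881.

0.385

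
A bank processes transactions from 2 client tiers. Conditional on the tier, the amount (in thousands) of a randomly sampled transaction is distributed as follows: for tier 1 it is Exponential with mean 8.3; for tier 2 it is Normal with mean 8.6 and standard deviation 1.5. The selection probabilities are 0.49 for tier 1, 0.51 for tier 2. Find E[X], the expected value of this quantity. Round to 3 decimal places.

Component means — 1: 8.3; 2: 8.6.
E[X] = 0.49·8.3 + 0.51·8.6 = 8.453.

8.453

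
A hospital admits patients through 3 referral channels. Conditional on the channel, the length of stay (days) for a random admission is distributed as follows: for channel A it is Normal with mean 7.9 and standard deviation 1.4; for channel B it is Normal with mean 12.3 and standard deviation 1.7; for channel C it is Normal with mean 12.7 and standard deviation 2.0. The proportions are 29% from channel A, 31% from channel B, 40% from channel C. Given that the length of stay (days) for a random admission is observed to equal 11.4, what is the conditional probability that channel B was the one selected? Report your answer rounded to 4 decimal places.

0.4810

Likelihoods f(11.4 | ·): A: 0.0125202; B: 0.203986; C: 0.161486.
Posterior ∝ prior × likelihood. Numerator for B: 0.31·0.203986 = 0.0632356.
Normalizing constant: 0.29·0.0125202 + 0.31·0.203986 + 0.4·0.161486 = 0.131461.
P(B | observation) = 0.0632356 / 0.131461 = 0.481022.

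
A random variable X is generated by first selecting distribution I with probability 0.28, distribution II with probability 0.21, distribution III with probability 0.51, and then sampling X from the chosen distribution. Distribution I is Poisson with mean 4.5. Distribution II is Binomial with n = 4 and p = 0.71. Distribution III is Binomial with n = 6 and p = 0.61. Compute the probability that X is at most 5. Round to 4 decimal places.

0.8905

Conditional on each component, P(X ≤ 5): I: 0.70293; II: 1; III: 0.94848.
By total probability, P(X ≤ 5) = 0.28·0.70293 + 0.21·1 + 0.51·0.94848 = 0.890545.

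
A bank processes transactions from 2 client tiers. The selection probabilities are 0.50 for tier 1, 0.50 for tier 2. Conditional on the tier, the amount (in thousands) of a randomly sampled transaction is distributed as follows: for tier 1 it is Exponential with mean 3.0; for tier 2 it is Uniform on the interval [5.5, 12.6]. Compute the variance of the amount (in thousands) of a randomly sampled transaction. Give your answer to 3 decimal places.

Per component, 1: μ=3, E[X²]=18; 2: μ=9.05, E[X²]=86.1033.
E[X] = 0.5·3 + 0.5·9.05 = 6.025.
E[X²] = 0.5·18 + 0.5·86.1033 = 52.0517.
Var(X) = E[X²] − (E[X])² = 52.0517 − 36.3006 = 15.751.

15.751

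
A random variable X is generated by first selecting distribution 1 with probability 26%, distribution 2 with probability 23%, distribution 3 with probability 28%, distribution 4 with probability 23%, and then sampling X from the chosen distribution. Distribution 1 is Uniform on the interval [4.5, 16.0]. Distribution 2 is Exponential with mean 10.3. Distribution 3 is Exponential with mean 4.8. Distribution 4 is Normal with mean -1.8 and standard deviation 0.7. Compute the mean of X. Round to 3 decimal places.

5.964

Component means — 1: 10.25; 2: 10.3; 3: 4.8; 4: -1.8.
E[X] = 0.26·10.25 + 0.23·10.3 + 0.28·4.8 + 0.23·-1.8 = 5.964.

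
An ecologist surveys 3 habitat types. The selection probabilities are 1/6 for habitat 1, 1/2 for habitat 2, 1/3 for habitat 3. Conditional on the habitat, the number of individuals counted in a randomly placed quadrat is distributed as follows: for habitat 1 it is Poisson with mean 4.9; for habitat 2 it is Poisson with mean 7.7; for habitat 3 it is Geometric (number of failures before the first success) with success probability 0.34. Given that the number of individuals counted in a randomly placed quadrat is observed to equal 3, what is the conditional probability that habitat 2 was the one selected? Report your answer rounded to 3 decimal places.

Likelihoods P(X=3 | ·): 1: 0.146014; 2: 0.0344551; 3: 0.0977486.
Posterior ∝ prior × likelihood. Numerator for 2: 0.5·0.0344551 = 0.0172275.
Normalizing constant: 0.166667·0.146014 + 0.5·0.0344551 + 0.333333·0.0977486 = 0.0741461.
P(2 | observation) = 0.0172275 / 0.0741461 = 0.232346.

0.232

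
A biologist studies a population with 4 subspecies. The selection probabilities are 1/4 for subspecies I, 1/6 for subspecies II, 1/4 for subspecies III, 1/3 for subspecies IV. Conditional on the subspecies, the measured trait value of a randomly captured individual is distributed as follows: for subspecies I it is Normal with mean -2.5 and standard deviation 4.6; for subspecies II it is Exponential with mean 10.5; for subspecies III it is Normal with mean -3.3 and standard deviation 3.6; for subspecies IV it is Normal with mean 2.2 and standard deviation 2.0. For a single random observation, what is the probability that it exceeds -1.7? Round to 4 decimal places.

Conditional on each subspecies, P(X > -1.7): I: 0.430967; II: 1; III: 0.328361; IV: 0.974412.
By total probability, P(X > -1.7) = 0.25·0.430967 + 0.166667·1 + 0.25·0.328361 + 0.333333·0.974412 = 0.681303.

0.6813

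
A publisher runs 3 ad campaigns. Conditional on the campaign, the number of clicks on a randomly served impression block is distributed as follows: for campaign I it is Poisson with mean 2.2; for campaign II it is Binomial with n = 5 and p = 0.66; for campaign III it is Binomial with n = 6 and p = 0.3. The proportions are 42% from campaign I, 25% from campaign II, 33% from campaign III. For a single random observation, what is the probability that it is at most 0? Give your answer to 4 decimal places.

0.0865

Conditional on each campaign, P(X ≤ 0): I: 0.110803; II: 0.00454354; III: 0.117649.
By total probability, P(X ≤ 0) = 0.42·0.110803 + 0.25·0.00454354 + 0.33·0.117649 = 0.0864974.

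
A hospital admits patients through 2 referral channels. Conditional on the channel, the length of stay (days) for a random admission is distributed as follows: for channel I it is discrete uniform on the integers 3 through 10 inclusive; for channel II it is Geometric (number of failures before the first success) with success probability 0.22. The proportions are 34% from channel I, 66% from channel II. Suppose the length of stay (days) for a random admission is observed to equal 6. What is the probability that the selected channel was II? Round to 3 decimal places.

Likelihoods P(X=6 | ·): I: 0.125; II: 0.0495439.
Posterior ∝ prior × likelihood. Numerator for II: 0.66·0.0495439 = 0.032699.
Normalizing constant: 0.34·0.125 + 0.66·0.0495439 = 0.075199.
P(II | observation) = 0.032699 / 0.075199 = 0.434833.

0.435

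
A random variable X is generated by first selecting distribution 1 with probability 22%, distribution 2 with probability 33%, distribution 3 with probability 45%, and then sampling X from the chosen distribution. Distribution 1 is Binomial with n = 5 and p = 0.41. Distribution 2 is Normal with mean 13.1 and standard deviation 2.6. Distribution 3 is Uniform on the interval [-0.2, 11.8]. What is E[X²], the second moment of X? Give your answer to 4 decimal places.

For each component E[X²] = Var + (mean)², giving 1: 5.412; 2: 178.37; 3: 45.64.
Overall E[X²] = 0.22·5.412 + 0.33·178.37 + 0.45·45.64 = 80.5907.

80.5907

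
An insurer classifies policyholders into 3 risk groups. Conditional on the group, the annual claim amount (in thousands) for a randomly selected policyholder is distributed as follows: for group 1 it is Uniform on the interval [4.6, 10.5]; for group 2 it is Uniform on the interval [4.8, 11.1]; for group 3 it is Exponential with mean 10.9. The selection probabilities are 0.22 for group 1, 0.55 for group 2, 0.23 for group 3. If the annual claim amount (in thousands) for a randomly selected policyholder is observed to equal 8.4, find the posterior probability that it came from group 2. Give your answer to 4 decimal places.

Likelihoods f(8.4 | ·): 1: 0.169492; 2: 0.15873; 3: 0.042451.
Posterior ∝ prior × likelihood. Numerator for 2: 0.55·0.15873 = 0.0873016.
Normalizing constant: 0.22·0.169492 + 0.55·0.15873 + 0.23·0.042451 = 0.134353.
P(2 | observation) = 0.0873016 / 0.134353 = 0.64979.

0.6498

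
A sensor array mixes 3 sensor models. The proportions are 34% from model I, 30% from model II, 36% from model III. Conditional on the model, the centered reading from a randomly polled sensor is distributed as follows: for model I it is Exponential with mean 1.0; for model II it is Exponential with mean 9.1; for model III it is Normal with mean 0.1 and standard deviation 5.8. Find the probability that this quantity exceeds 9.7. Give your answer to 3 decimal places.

0.121

Conditional on each model, P(X > 9.7): I: 6.12835e-05; II: 0.344406; III: 0.0489448.
By total probability, P(X > 9.7) = 0.34·6.12835e-05 + 0.3·0.344406 + 0.36·0.0489448 = 0.120963.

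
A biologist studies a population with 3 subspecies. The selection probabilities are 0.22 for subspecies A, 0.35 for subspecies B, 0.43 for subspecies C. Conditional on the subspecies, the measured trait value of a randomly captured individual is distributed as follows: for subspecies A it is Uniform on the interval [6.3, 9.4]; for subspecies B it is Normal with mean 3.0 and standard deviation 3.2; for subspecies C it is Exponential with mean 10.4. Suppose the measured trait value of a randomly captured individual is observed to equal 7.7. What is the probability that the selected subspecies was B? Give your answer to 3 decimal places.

Likelihoods f(7.7 | ·): A: 0.322581; B: 0.0423959; C: 0.0458587.
Posterior ∝ prior × likelihood. Numerator for B: 0.35·0.0423959 = 0.0148386.
Normalizing constant: 0.22·0.322581 + 0.35·0.0423959 + 0.43·0.0458587 = 0.105526.
P(B | observation) = 0.0148386 / 0.105526 = 0.140616.

0.141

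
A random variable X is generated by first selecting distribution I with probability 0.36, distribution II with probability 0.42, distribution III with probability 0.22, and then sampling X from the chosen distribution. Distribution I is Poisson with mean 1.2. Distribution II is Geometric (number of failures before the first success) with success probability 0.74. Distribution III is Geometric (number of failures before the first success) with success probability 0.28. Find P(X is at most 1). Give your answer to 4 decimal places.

0.7361

Conditional on each component, P(X ≤ 1): I: 0.662627; II: 0.9324; III: 0.4816.
By total probability, P(X ≤ 1) = 0.36·0.662627 + 0.42·0.9324 + 0.22·0.4816 = 0.736106.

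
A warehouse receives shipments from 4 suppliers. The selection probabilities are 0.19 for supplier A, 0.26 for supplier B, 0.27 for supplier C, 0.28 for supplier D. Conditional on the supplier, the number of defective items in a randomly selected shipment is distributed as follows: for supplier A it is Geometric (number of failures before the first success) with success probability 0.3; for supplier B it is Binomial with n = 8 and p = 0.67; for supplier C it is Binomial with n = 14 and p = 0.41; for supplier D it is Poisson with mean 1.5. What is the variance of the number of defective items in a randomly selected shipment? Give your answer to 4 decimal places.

6.8108

Per component, A: μ=2.33333, E[X²]=13.2222; B: μ=5.36, E[X²]=30.4984; C: μ=5.74, E[X²]=36.3342; D: μ=1.5, E[X²]=3.75.
E[X] = 0.19·2.33333 + 0.26·5.36 + 0.27·5.74 + 0.28·1.5 = 3.80673.
E[X²] = 0.19·13.2222 + 0.26·30.4984 + 0.27·36.3342 + 0.28·3.75 = 21.302.
Var(X) = E[X²] − (E[X])² = 21.302 − 14.4912 = 6.81082.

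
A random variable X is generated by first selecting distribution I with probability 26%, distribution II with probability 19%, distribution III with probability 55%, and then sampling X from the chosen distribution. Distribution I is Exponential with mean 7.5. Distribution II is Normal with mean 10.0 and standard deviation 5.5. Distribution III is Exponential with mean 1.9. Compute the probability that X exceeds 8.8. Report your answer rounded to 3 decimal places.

Conditional on each component, P(X > 8.8): I: 0.309334; II: 0.586356; III: 0.00973937.
By total probability, P(X > 8.8) = 0.26·0.309334 + 0.19·0.586356 + 0.55·0.00973937 = 0.197191.

0.197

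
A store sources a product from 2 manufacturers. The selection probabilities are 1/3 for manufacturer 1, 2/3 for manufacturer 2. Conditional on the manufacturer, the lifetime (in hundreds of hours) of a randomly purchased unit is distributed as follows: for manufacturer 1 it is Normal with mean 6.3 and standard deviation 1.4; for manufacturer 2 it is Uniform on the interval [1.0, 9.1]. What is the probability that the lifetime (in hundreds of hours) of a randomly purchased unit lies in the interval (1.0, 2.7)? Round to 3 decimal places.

Conditional on each manufacturer, P(1.0 < X < 2.7): 1: 0.00498736; 2: 0.209877.
By total probability, P(1.0 < X < 2.7) = 0.333333·0.00498736 + 0.666667·0.209877 = 0.14158.

0.142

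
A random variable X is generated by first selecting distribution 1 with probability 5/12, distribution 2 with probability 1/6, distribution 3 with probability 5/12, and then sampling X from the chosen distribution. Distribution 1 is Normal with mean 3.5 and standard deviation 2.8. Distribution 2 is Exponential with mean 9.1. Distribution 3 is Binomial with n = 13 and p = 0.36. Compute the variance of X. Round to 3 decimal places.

22.093

Per component, 1: μ=3.5, E[X²]=20.09; 2: μ=9.1, E[X²]=165.62; 3: μ=4.68, E[X²]=24.8976.
E[X] = 0.416667·3.5 + 0.166667·9.1 + 0.416667·4.68 = 4.925.
E[X²] = 0.416667·20.09 + 0.166667·165.62 + 0.416667·24.8976 = 46.3482.
Var(X) = E[X²] − (E[X])² = 46.3482 − 24.2556 = 22.0925.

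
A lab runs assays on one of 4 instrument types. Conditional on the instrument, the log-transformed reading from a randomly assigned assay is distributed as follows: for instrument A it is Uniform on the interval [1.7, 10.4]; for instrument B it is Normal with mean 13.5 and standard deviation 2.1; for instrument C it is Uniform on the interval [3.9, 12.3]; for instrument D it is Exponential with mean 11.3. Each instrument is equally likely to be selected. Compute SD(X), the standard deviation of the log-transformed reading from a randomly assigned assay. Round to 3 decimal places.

6.655

Per component, A: μ=6.05, E[X²]=42.91; B: μ=13.5, E[X²]=186.66; C: μ=8.1, E[X²]=71.49; D: μ=11.3, E[X²]=255.38.
E[X] = 0.25·6.05 + 0.25·13.5 + 0.25·8.1 + 0.25·11.3 = 9.7375.
E[X²] = 0.25·42.91 + 0.25·186.66 + 0.25·71.49 + 0.25·255.38 = 139.11.
Var(X) = E[X²] − (E[X])² = 139.11 − 94.8189 = 44.2911.
SD(X) = √44.2911 = 6.65516.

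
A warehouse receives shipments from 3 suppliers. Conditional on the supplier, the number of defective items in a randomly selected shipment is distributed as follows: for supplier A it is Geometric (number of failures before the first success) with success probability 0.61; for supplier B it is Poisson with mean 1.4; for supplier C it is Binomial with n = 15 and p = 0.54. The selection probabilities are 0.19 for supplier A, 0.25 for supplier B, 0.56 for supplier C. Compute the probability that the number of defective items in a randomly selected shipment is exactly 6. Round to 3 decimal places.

0.065

Conditional on each supplier, P(X = 6): A: 0.00214643; B: 0.00257883; C: 0.114442.
By total probability, P(X = 6) = 0.19·0.00214643 + 0.25·0.00257883 + 0.56·0.114442 = 0.0651403.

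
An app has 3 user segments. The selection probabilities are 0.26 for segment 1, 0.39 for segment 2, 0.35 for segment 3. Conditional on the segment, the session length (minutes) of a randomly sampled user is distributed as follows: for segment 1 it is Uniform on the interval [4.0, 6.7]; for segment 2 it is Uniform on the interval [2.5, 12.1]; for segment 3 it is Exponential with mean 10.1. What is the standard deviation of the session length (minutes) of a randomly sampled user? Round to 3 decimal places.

6.509

Per component, 1: μ=5.35, E[X²]=29.23; 2: μ=7.3, E[X²]=60.97; 3: μ=10.1, E[X²]=204.02.
E[X] = 0.26·5.35 + 0.39·7.3 + 0.35·10.1 = 7.773.
E[X²] = 0.26·29.23 + 0.39·60.97 + 0.35·204.02 = 102.785.
Var(X) = E[X²] − (E[X])² = 102.785 − 60.4195 = 42.3656.
SD(X) = √42.3656 = 6.50888.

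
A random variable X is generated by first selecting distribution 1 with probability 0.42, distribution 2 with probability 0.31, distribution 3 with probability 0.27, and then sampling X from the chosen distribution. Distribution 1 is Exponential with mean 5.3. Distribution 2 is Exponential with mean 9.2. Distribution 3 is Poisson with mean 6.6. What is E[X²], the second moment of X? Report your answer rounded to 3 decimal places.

89.616

For each component E[X²] = Var + (mean)², giving 1: 56.18; 2: 169.28; 3: 50.16.
Overall E[X²] = 0.42·56.18 + 0.31·169.28 + 0.27·50.16 = 89.6156.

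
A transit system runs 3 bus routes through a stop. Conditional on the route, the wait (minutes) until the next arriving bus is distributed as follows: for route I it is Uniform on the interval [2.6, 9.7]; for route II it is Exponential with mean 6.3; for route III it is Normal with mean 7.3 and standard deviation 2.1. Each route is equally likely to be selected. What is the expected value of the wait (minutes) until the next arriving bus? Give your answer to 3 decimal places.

6.583

Component means — I: 6.15; II: 6.3; III: 7.3.
E[X] = 0.333333·6.15 + 0.333333·6.3 + 0.333333·7.3 = 6.58333.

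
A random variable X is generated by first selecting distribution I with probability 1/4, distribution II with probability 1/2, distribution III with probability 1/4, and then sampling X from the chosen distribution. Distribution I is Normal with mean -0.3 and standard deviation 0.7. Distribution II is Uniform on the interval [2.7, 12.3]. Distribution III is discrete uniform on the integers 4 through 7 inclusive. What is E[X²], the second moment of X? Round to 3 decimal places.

39.985

For each component E[X²] = Var + (mean)², giving I: 0.58; II: 63.93; III: 31.5.
Overall E[X²] = 0.25·0.58 + 0.5·63.93 + 0.25·31.5 = 39.985.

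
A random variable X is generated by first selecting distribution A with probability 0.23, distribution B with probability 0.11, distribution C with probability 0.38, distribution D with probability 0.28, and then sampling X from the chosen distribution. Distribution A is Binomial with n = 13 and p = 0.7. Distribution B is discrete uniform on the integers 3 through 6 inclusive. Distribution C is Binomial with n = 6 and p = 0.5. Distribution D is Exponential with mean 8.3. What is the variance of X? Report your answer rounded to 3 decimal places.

27.981

Per component, A: μ=9.1, E[X²]=85.54; B: μ=4.5, E[X²]=21.5; C: μ=3, E[X²]=10.5; D: μ=8.3, E[X²]=137.78.
E[X] = 0.23·9.1 + 0.11·4.5 + 0.38·3 + 0.28·8.3 = 6.052.
E[X²] = 0.23·85.54 + 0.11·21.5 + 0.38·10.5 + 0.28·137.78 = 64.6076.
Var(X) = E[X²] − (E[X])² = 64.6076 − 36.6267 = 27.9809.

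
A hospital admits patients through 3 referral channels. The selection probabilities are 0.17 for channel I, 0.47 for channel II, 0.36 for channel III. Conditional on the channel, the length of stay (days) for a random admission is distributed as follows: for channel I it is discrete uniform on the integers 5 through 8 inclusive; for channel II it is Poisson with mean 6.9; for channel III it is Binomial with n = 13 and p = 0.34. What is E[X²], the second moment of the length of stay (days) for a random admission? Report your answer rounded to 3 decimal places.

41.098

For each component E[X²] = Var + (mean)², giving I: 43.5; II: 54.51; III: 22.4536.
Overall E[X²] = 0.17·43.5 + 0.47·54.51 + 0.36·22.4536 = 41.098.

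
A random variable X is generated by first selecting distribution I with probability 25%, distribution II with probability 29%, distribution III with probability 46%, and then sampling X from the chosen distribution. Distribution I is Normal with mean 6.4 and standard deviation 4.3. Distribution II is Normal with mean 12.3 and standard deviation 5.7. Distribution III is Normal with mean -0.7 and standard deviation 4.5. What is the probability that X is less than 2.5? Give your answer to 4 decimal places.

0.4082

Conditional on each component, P(X < 2.5): I: 0.18221; II: 0.04278; III: 0.761492.
By total probability, P(X < 2.5) = 0.25·0.18221 + 0.29·0.04278 + 0.46·0.761492 = 0.408245.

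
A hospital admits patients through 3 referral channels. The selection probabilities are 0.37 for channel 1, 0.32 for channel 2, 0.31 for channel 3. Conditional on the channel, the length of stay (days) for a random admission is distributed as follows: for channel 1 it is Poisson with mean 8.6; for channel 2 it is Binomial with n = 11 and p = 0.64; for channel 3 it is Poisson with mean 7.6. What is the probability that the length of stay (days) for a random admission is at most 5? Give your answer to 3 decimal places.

Conditional on each channel, P(X ≤ 5): 1: 0.142228; 2: 0.16613; 3: 0.230681.
By total probability, P(X ≤ 5) = 0.37·0.142228 + 0.32·0.16613 + 0.31·0.230681 = 0.177297.

0.177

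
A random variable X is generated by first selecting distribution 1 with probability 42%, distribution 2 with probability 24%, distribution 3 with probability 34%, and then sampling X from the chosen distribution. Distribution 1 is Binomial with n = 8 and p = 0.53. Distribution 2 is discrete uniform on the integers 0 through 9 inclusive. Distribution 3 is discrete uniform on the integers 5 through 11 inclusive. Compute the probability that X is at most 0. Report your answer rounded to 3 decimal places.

Conditional on each component, P(X ≤ 0): 1: 0.00238113; 2: 0.1; 3: 0.
By total probability, P(X ≤ 0) = 0.42·0.00238113 + 0.24·0.1 + 0.34·0 = 0.0250001.

0.025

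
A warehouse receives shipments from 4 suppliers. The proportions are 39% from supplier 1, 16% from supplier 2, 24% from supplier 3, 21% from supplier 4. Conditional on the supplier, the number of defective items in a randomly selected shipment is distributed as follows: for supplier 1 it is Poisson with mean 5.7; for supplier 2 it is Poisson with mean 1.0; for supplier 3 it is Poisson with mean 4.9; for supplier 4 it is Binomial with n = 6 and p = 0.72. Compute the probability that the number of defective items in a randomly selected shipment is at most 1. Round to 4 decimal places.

0.1387

Conditional on each supplier, P(X ≤ 1): 1: 0.022418; 2: 0.735759; 3: 0.0439348; 4: 0.00791677.
By total probability, P(X ≤ 1) = 0.39·0.022418 + 0.16·0.735759 + 0.24·0.0439348 + 0.21·0.00791677 = 0.138671.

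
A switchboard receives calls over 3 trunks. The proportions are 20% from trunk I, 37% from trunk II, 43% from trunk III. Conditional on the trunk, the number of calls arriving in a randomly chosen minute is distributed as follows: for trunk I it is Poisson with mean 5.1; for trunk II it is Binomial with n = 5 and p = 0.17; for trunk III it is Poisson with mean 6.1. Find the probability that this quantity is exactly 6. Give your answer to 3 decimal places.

Conditional on each trunk, P(X = 6): I: 0.149; II: 0; III: 0.160491.
By total probability, P(X = 6) = 0.2·0.149 + 0.37·0 + 0.43·0.160491 = 0.0988111.

0.099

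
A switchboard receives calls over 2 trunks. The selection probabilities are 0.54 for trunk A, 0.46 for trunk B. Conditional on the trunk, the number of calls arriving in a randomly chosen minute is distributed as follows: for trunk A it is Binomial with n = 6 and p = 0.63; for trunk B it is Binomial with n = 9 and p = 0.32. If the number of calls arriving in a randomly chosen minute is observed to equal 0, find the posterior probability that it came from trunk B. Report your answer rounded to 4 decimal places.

Likelihoods P(X=0 | ·): A: 0.00256573; B: 0.0310871.
Posterior ∝ prior × likelihood. Numerator for B: 0.46·0.0310871 = 0.0143001.
Normalizing constant: 0.54·0.00256573 + 0.46·0.0310871 = 0.0156856.
P(B | observation) = 0.0143001 / 0.0156856 = 0.911671.

0.9117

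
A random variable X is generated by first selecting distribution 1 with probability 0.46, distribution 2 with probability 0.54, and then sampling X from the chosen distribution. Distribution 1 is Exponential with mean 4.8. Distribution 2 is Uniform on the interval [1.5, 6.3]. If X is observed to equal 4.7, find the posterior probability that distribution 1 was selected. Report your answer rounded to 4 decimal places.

Likelihoods f(4.7 | ·): 1: 0.078255; 2: 0.208333.
Posterior ∝ prior × likelihood. Numerator for 1: 0.46·0.078255 = 0.0359973.
Normalizing constant: 0.46·0.078255 + 0.54·0.208333 = 0.148497.
P(1 | observation) = 0.0359973 / 0.148497 = 0.24241.

0.2424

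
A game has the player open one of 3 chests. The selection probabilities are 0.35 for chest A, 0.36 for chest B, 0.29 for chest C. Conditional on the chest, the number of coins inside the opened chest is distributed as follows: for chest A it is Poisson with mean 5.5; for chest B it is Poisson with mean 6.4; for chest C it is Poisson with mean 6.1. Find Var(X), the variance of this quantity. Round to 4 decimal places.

Per component, A: μ=5.5, E[X²]=35.75; B: μ=6.4, E[X²]=47.36; C: μ=6.1, E[X²]=43.31.
E[X] = 0.35·5.5 + 0.36·6.4 + 0.29·6.1 = 5.998.
E[X²] = 0.35·35.75 + 0.36·47.36 + 0.29·43.31 = 42.122.
Var(X) = E[X²] − (E[X])² = 42.122 − 35.976 = 6.146.

6.1460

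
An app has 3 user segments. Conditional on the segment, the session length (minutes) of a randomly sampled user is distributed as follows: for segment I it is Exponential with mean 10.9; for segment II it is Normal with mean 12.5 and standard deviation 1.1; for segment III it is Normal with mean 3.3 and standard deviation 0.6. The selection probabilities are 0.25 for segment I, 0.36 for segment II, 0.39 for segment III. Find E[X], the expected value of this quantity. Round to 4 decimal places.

Component means — I: 10.9; II: 12.5; III: 3.3.
E[X] = 0.25·10.9 + 0.36·12.5 + 0.39·3.3 = 8.512.

8.5120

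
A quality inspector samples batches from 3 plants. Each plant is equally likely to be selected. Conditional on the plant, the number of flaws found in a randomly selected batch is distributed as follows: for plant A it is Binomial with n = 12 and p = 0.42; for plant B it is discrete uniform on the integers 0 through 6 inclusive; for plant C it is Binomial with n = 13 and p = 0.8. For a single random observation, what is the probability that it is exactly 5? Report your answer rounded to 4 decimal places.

0.1242

Conditional on each plant, P(X = 5): A: 0.228543; B: 0.142857; C: 0.00107961.
By total probability, P(X = 5) = 0.333333·0.228543 + 0.333333·0.142857 + 0.333333·0.00107961 = 0.12416.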